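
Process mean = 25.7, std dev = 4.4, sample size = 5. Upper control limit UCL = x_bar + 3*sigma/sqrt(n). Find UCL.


UCL = 25.7 + 3 * 4.4 / sqrt(5)

31.6


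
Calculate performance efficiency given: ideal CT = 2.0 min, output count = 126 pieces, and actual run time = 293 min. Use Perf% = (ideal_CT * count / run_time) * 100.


Formula: Performance = (Ideal CT * Total Count) / Run Time * 100
Ideal output time = 2.0 * 126 = 252.0 min
Performance = 252.0 / 293 * 100 = 86.0%

86.0%


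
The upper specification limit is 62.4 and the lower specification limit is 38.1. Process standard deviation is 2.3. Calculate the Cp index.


Cp = (62.4 - 38.1) / (6 * 2.3)

1.76


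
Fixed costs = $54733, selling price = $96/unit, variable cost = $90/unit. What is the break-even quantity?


Formula: BEQ = Fixed Costs / (Price - Variable Cost)
Contribution margin = $96 - $90 = $6/unit
BEQ = ceil($54733 / $6/unit) = ceil(9122.17) = 9123 units

9123 units


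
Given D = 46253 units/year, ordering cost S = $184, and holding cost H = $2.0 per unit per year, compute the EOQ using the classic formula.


Formula: EOQ = sqrt(2 * D * S / H)
Numerator: 2 * 46253 * 184 = 17021104
2DS/H = 17021104 / 2.0 = 8510552.0
EOQ = sqrt(8510552.0) = 2917.3 units

2917.3 units


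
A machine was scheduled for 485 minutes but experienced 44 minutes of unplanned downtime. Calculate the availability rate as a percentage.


Formula: Availability = (Planned Time - Downtime) / Planned Time * 100
Uptime = 485 - 44 = 441 min
Availability = 441 / 485 * 100 = 90.9%

90.9%


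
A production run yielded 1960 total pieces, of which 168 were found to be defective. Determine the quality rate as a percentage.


Formula: Quality Rate = Good Pieces / Total Pieces * 100
Good pieces = 1960 - 168 = 1792
QR = 1792 / 1960 * 100 = 91.4%

91.4%


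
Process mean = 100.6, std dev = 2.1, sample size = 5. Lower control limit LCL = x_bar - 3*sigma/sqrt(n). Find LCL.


LCL = 100.6 - 3 * 2.1 / sqrt(5)

97.78


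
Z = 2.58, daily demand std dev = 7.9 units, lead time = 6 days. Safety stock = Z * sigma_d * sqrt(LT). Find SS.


Formula: SS = z * sigma_d * sqrt(LT)
sqrt(LT) = sqrt(6) = 2.4495
SS = 2.58 * 7.9 * 2.4495
SS = 49.9 units

49.9 units


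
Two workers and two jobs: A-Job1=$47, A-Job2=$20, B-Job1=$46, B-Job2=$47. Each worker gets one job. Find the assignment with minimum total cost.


Option 1: A->1 + B->2 = $47 + $47 = $94
Option 2: A->2 + B->1 = $20 + $46 = $66
Min cost = min($94, $66) = $66

$66


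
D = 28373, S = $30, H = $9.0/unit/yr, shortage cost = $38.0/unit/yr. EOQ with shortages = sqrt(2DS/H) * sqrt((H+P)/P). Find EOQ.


Formula: EOQ* = sqrt(2DS/H) * sqrt((H+P)/P)
Base EOQ = sqrt(2*28373*30/9.0) = 434.92 units
Correction = sqrt((9.0+38.0)/38.0) = 1.11213
EOQ* = 434.92 * 1.11213 = 483.7 units

483.7 units


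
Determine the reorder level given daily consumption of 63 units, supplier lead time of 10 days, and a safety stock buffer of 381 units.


Formula: ROP = (Daily Demand * Lead Time) + Safety Stock
Demand during lead time = 63 * 10 = 630 units
ROP = 630 + 381 = 1011 units

1011 units


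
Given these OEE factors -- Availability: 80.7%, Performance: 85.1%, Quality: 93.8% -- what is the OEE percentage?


Formula: OEE = Availability * Performance * Quality / 10000
A * P = 80.7% * 85.1% / 100 = 68.68%
OEE = 68.68% * 93.8% / 100 = 64.4%

64.4%


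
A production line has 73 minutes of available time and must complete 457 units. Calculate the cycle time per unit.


Formula: CT = Available Time / Number of Units
CT = 73 min / 457 units
CT = 0.16 min/unit

0.16 min/unit


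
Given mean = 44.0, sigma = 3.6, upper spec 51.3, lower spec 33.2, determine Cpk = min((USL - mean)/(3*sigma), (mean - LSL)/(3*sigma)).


Cpu = (51.3 - 44.0) / (3 * 3.6) = 0.68
Cpl = (44.0 - 33.2) / (3 * 3.6) = 1.0
Cpk = min(0.68, 1.0) = 0.68

0.68


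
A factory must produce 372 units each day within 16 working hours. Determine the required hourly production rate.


Formula: Production Rate = Daily Demand / Available Hours
Rate = 372 units/day / 16 hours/day
Rate = 23.3 units/hour

23.3 units/hour


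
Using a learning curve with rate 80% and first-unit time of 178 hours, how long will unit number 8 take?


Formula: T_n = T_1 * (learning_rate)^(log2(n)) where learning_rate = rate/100
Doublings = log2(8) = 3
T_n = 178 * 0.8^3
T_n = 178 * 0.512 = 91.1 hours

91.1 hours


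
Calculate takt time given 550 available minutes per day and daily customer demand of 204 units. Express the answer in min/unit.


Formula: Takt Time = Available Production Time / Customer Demand
Takt = 550 min/day / 204 units/day
Takt = 2.7 min/unit

2.7 min/unit


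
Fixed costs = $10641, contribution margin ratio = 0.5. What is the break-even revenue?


Formula: BER = Fixed Costs / Contribution Margin Ratio
BER = $10641 / 0.5
BER = $21282.00 (to the nearest cent)

$21282.00


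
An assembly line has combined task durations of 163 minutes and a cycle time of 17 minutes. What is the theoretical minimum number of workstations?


Formula: N_min = ceil(Sum of Task Times / Cycle Time)
N_min = ceil(163 min / 17 min) = ceil(9.5882)
N_min = 10 stations

10


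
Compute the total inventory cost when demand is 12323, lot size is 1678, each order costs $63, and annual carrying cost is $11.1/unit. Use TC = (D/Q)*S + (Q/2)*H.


TC = 12323/1678 * 63 + 1678/2 * 11.1

$9775.56


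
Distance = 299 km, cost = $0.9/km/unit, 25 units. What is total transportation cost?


TC = dist * cost * units = 299 * 0.9 * 25 = $6727.50

$6727.50


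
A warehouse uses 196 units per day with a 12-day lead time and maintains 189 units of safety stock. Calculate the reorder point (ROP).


Formula: ROP = (Daily Demand * Lead Time) + Safety Stock
Demand during lead time = 196 * 12 = 2352 units
ROP = 2352 + 189 = 2541 units

2541 units


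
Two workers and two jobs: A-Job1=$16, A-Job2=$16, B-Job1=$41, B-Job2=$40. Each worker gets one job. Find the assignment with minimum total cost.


Option 1: A->1 + B->2 = $16 + $40 = $56
Option 2: A->2 + B->1 = $16 + $41 = $57
Min cost = min($56, $57) = $56

$56


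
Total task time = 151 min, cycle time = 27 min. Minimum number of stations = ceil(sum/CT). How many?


Formula: N_min = ceil(Sum of Task Times / Cycle Time)
N_min = ceil(151 min / 27 min) = ceil(5.5926)
N_min = 6 stations

6


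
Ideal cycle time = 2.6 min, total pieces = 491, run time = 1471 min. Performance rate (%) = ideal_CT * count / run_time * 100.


Formula: Performance = (Ideal CT * Total Count) / Run Time * 100
Ideal output time = 2.6 * 491 = 1276.6 min
Performance = 1276.6 / 1471 * 100 = 86.8%

86.8%


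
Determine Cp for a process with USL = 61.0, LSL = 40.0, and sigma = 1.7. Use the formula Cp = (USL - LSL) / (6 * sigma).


Cp = (61.0 - 40.0) / (6 * 1.7)

2.06


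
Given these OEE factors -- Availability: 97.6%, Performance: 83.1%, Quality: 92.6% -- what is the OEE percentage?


Formula: OEE = Availability * Performance * Quality / 10000
A * P = 97.6% * 83.1% / 100 = 81.11%
OEE = 81.11% * 92.6% / 100 = 75.1%

75.1%


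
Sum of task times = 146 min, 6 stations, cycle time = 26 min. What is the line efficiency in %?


Formula: Efficiency = Sum of Task Times / (N_stations * CT) * 100
Total station capacity = 6 stations * 26 min = 156 min
Efficiency = 146 / 156 * 100 = 93.6%

93.6%


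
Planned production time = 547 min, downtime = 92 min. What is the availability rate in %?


Formula: Availability = (Planned Time - Downtime) / Planned Time * 100
Uptime = 547 - 92 = 455 min
Availability = 455 / 547 * 100 = 83.2%

83.2%


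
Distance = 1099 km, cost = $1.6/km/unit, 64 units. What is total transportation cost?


TC = dist * cost * units = 1099 * 1.6 * 64 = $112537.60

$112537.60


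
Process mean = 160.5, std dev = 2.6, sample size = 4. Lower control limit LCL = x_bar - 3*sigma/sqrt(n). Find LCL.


LCL = 160.5 - 3 * 2.6 / sqrt(4)

156.6


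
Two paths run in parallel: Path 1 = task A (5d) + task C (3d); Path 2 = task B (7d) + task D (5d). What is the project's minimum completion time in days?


Path 1 = 5 + 3 = 8 days
Path 2 = 7 + 5 = 12 days
Duration = max(8, 12) = 12 days

12 days


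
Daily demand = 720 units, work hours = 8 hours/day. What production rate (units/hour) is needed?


Formula: Production Rate = Daily Demand / Available Hours
Rate = 720 units/day / 8 hours/day
Rate = 90.0 units/hour

90.0 units/hour


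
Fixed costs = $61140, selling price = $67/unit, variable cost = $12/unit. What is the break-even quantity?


Formula: BEQ = Fixed Costs / (Price - Variable Cost)
Contribution margin = $67 - $12 = $55/unit
BEQ = ceil($61140 / $55/unit) = ceil(1111.64) = 1112 units

1112 units


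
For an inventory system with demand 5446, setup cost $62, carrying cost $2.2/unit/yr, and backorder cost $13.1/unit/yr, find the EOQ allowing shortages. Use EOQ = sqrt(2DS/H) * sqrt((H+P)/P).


Formula: EOQ* = sqrt(2DS/H) * sqrt((H+P)/P)
Base EOQ = sqrt(2*5446*62/2.2) = 554.04 units
Correction = sqrt((2.2+13.1)/13.1) = 1.08071
EOQ* = 554.04 * 1.08071 = 598.8 units

598.8 units


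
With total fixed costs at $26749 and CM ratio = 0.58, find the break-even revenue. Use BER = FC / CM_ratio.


Formula: BER = Fixed Costs / Contribution Margin Ratio
BER = $26749 / 0.58
BER = $46118.97 (to the nearest cent)

$46118.97


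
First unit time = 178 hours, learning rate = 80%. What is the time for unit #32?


Formula: T_n = T_1 * (learning_rate)^(log2(n)) where learning_rate = rate/100
Doublings = log2(32) = 5
T_n = 178 * 0.8^5
T_n = 178 * 0.3277 = 58.3 hours

58.3 hours


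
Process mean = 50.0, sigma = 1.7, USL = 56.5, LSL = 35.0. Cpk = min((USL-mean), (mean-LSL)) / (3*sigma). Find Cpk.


Cpu = (56.5 - 50.0) / (3 * 1.7) = 1.27
Cpl = (50.0 - 35.0) / (3 * 1.7) = 2.94
Cpk = min(1.27, 2.94) = 1.27

1.27


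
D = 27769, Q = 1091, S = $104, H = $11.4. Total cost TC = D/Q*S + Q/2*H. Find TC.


TC = 27769/1091 * 104 + 1091/2 * 11.4

$8865.79


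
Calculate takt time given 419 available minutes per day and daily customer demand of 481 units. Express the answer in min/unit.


Formula: Takt Time = Available Production Time / Customer Demand
Takt = 419 min/day / 481 units/day
Takt = 0.87 min/unit

0.87 min/unit


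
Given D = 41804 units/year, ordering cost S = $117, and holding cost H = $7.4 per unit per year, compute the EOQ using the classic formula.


Formula: EOQ = sqrt(2 * D * S / H)
Numerator: 2 * 41804 * 117 = 9782136
2DS/H = 9782136 / 7.4 = 1321910.3
EOQ = sqrt(1321910.3) = 1149.7 units

1149.7 units


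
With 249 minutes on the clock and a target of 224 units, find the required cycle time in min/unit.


Formula: CT = Available Time / Number of Units
CT = 249 min / 224 units
CT = 1.11 min/unit

1.11 min/unit


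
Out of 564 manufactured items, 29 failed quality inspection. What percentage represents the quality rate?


Formula: Quality Rate = Good Pieces / Total Pieces * 100
Good pieces = 564 - 29 = 535
QR = 535 / 564 * 100 = 94.9%

94.9%


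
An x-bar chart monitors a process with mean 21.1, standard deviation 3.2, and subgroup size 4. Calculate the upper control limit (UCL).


UCL = 21.1 + 3 * 3.2 / sqrt(4)

25.9


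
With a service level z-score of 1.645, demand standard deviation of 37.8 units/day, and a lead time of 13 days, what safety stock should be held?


Formula: SS = z * sigma_d * sqrt(LT)
sqrt(LT) = sqrt(13) = 3.6056
SS = 1.645 * 37.8 * 3.6056
SS = 224.2 units

224.2 units


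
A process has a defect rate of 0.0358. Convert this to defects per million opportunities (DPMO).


DPMO = defect_rate * 1000000 = 0.0358 * 1000000

35800


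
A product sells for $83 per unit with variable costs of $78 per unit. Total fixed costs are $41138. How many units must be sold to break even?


Formula: BEQ = Fixed Costs / (Price - Variable Cost)
Contribution margin = $83 - $78 = $5/unit
BEQ = ceil($41138 / $5/unit) = ceil(8227.6) = 8228 units

8228 units


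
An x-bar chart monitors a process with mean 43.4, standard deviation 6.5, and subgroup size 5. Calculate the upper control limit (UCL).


UCL = 43.4 + 3 * 6.5 / sqrt(5)

52.12


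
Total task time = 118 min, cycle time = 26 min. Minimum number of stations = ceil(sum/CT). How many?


Formula: N_min = ceil(Sum of Task Times / Cycle Time)
N_min = ceil(118 min / 26 min) = ceil(4.5385)
N_min = 5 stations

5


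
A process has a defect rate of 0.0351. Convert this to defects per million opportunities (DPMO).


DPMO = defect_rate * 1000000 = 0.0351 * 1000000

35100


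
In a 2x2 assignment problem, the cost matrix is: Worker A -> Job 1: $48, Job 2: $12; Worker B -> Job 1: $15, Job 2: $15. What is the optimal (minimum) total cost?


Option 1: A->1 + B->2 = $48 + $15 = $63
Option 2: A->2 + B->1 = $12 + $15 = $27
Min cost = min($63, $27) = $27

$27


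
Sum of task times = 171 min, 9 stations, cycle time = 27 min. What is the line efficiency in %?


Formula: Efficiency = Sum of Task Times / (N_stations * CT) * 100
Total station capacity = 9 stations * 27 min = 243 min
Efficiency = 171 / 243 * 100 = 70.4%

70.4%


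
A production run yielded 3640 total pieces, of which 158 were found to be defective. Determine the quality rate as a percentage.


Formula: Quality Rate = Good Pieces / Total Pieces * 100
Good pieces = 3640 - 158 = 3482
QR = 3482 / 3640 * 100 = 95.7%

95.7%


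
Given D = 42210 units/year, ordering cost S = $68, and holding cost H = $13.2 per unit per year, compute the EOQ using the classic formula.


Formula: EOQ = sqrt(2 * D * S / H)
Numerator: 2 * 42210 * 68 = 5740560
2DS/H = 5740560 / 13.2 = 434890.9
EOQ = sqrt(434890.9) = 659.5 units

659.5 units


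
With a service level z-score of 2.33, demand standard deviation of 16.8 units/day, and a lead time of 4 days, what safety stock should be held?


Formula: SS = z * sigma_d * sqrt(LT)
sqrt(LT) = sqrt(4) = 2.0
SS = 2.33 * 16.8 * 2.0
SS = 78.3 units

78.3 units


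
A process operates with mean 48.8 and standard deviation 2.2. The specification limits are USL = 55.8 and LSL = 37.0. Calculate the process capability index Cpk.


Cpu = (55.8 - 48.8) / (3 * 2.2) = 1.06
Cpl = (48.8 - 37.0) / (3 * 2.2) = 1.79
Cpk = min(1.06, 1.79) = 1.06

1.06


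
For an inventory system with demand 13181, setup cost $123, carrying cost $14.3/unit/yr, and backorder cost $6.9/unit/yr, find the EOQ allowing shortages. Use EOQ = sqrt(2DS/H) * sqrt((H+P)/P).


Formula: EOQ* = sqrt(2DS/H) * sqrt((H+P)/P)
Base EOQ = sqrt(2*13181*123/14.3) = 476.18 units
Correction = sqrt((14.3+6.9)/6.9) = 1.75284
EOQ* = 476.18 * 1.75284 = 834.7 units

834.7 units


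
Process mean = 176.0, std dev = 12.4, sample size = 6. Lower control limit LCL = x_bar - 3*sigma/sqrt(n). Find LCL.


LCL = 176.0 - 3 * 12.4 / sqrt(6)

160.81


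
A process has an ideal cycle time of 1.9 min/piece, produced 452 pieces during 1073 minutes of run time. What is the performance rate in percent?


Formula: Performance = (Ideal CT * Total Count) / Run Time * 100
Ideal output time = 1.9 * 452 = 858.8 min
Performance = 858.8 / 1073 * 100 = 80.0%

80.0%


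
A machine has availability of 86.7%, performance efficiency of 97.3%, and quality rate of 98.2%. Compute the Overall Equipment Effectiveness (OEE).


Formula: OEE = Availability * Performance * Quality / 10000
A * P = 86.7% * 97.3% / 100 = 84.36%
OEE = 84.36% * 98.2% / 100 = 82.8%

82.8%


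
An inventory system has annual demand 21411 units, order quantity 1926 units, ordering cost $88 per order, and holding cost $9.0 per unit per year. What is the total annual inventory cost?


TC = 21411/1926 * 88 + 1926/2 * 9.0

$9645.28


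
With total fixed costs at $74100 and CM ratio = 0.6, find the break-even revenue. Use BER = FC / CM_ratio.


Formula: BER = Fixed Costs / Contribution Margin Ratio
BER = $74100 / 0.6
BER = $123500.00 (to the nearest cent)

$123500.00


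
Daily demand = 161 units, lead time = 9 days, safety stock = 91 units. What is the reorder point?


Formula: ROP = (Daily Demand * Lead Time) + Safety Stock
Demand during lead time = 161 * 9 = 1449 units
ROP = 1449 + 91 = 1540 units

1540 units


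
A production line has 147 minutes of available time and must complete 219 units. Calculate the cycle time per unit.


Formula: CT = Available Time / Number of Units
CT = 147 min / 219 units
CT = 0.67 min/unit

0.67 min/unit


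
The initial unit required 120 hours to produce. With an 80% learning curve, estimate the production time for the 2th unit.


Formula: T_n = T_1 * (learning_rate)^(log2(n)) where learning_rate = rate/100
Doublings = log2(2) = 1
T_n = 120 * 0.8^1
T_n = 120 * 0.8 = 96.0 hours

96.0 hours


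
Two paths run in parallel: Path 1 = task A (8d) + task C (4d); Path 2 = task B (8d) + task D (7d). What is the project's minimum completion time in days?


Path 1 = 8 + 4 = 12 days
Path 2 = 8 + 7 = 15 days
Duration = max(12, 15) = 15 days

15 days


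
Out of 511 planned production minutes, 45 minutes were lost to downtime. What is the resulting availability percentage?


Formula: Availability = (Planned Time - Downtime) / Planned Time * 100
Uptime = 511 - 45 = 466 min
Availability = 466 / 511 * 100 = 91.2%

91.2%


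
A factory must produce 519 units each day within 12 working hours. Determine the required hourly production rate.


Formula: Production Rate = Daily Demand / Available Hours
Rate = 519 units/day / 12 hours/day
Rate = 43.3 units/hour

43.3 units/hour


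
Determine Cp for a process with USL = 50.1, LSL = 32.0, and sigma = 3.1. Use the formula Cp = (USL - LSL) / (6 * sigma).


Cp = (50.1 - 32.0) / (6 * 3.1)

0.97


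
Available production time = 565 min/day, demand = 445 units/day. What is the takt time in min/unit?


Formula: Takt Time = Available Production Time / Customer Demand
Takt = 565 min/day / 445 units/day
Takt = 1.27 min/unit

1.27 min/unit


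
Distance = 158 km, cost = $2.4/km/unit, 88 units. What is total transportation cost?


TC = dist * cost * units = 158 * 2.4 * 88 = $33369.60

$33369.60


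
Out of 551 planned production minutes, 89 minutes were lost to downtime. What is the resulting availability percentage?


Formula: Availability = (Planned Time - Downtime) / Planned Time * 100
Uptime = 551 - 89 = 462 min
Availability = 462 / 551 * 100 = 83.8%

83.8%


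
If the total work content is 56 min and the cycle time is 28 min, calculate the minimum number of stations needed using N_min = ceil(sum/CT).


Formula: N_min = ceil(Sum of Task Times / Cycle Time)
N_min = ceil(56 min / 28 min) = ceil(2.0)
N_min = 2 stations

2


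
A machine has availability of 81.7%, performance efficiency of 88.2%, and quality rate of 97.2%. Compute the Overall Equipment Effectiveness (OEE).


Formula: OEE = Availability * Performance * Quality / 10000
A * P = 81.7% * 88.2% / 100 = 72.06%
OEE = 72.06% * 97.2% / 100 = 70.0%

70.0%


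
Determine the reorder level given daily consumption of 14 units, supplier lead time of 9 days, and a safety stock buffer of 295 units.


Formula: ROP = (Daily Demand * Lead Time) + Safety Stock
Demand during lead time = 14 * 9 = 126 units
ROP = 126 + 295 = 421 units

421 units


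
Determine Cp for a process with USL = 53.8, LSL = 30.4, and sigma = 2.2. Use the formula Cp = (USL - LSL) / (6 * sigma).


Cp = (53.8 - 30.4) / (6 * 2.2)

1.77


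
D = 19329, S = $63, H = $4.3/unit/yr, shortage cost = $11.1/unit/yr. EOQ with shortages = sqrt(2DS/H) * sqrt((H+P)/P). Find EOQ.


Formula: EOQ* = sqrt(2DS/H) * sqrt((H+P)/P)
Base EOQ = sqrt(2*19329*63/4.3) = 752.59 units
Correction = sqrt((4.3+11.1)/11.1) = 1.17787
EOQ* = 752.59 * 1.17787 = 886.5 units

886.5 units


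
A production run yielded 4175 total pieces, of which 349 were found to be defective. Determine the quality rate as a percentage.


Formula: Quality Rate = Good Pieces / Total Pieces * 100
Good pieces = 4175 - 349 = 3826
QR = 3826 / 4175 * 100 = 91.6%

91.6%


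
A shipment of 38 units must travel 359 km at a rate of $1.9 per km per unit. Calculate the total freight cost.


TC = dist * cost * units = 359 * 1.9 * 38 = $25919.80

$25919.80


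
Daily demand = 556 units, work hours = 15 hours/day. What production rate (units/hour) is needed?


Formula: Production Rate = Daily Demand / Available Hours
Rate = 556 units/day / 15 hours/day
Rate = 37.1 units/hour

37.1 units/hour


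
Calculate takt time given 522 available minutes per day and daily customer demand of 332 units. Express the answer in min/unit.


Formula: Takt Time = Available Production Time / Customer Demand
Takt = 522 min/day / 332 units/day
Takt = 1.57 min/unit

1.57 min/unit


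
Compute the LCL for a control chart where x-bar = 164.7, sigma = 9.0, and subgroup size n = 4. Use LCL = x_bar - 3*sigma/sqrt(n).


LCL = 164.7 - 3 * 9.0 / sqrt(4)

151.2


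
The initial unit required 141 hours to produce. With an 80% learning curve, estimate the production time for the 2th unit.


Formula: T_n = T_1 * (learning_rate)^(log2(n)) where learning_rate = rate/100
Doublings = log2(2) = 1
T_n = 141 * 0.8^1
T_n = 141 * 0.8 = 112.8 hours

112.8 hours


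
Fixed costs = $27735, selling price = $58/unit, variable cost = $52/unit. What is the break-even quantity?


Formula: BEQ = Fixed Costs / (Price - Variable Cost)
Contribution margin = $58 - $52 = $6/unit
BEQ = ceil($27735 / $6/unit) = ceil(4622.5) = 4623 units

4623 units


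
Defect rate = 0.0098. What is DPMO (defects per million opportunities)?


DPMO = defect_rate * 1000000 = 0.0098 * 1000000

9800


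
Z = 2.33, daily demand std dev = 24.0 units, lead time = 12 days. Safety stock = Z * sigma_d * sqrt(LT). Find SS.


Formula: SS = z * sigma_d * sqrt(LT)
sqrt(LT) = sqrt(12) = 3.4641
SS = 2.33 * 24.0 * 3.4641
SS = 193.7 units

193.7 units


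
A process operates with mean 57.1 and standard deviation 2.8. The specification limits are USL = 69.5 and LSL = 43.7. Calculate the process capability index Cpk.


Cpu = (69.5 - 57.1) / (3 * 2.8) = 1.48
Cpl = (57.1 - 43.7) / (3 * 2.8) = 1.6
Cpk = min(1.48, 1.6) = 1.48

1.48


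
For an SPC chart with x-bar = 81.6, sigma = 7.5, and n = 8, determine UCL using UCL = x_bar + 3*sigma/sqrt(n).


UCL = 81.6 + 3 * 7.5 / sqrt(8)

89.55


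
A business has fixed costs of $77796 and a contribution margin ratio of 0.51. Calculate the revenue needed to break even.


Formula: BER = Fixed Costs / Contribution Margin Ratio
BER = $77796 / 0.51
BER = $152541.18 (to the nearest cent)

$152541.18


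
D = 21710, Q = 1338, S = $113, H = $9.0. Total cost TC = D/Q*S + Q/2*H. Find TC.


TC = 21710/1338 * 113 + 1338/2 * 9.0

$7854.51


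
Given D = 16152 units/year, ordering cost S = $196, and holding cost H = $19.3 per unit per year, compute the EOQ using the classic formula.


Formula: EOQ = sqrt(2 * D * S / H)
Numerator: 2 * 16152 * 196 = 6331584
2DS/H = 6331584 / 19.3 = 328061.3
EOQ = sqrt(328061.3) = 572.8 units

572.8 units


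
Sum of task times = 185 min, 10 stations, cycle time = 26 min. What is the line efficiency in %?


Formula: Efficiency = Sum of Task Times / (N_stations * CT) * 100
Total station capacity = 10 stations * 26 min = 260 min
Efficiency = 185 / 260 * 100 = 71.2%

71.2%


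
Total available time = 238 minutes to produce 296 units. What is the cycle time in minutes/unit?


Formula: CT = Available Time / Number of Units
CT = 238 min / 296 units
CT = 0.8 min/unit

0.8 min/unit


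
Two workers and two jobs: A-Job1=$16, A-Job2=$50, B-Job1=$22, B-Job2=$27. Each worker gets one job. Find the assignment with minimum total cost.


Option 1: A->1 + B->2 = $16 + $27 = $43
Option 2: A->2 + B->1 = $50 + $22 = $72
Min cost = min($43, $72) = $43

$43


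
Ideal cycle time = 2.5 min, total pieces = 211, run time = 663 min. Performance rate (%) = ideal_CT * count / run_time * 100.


Formula: Performance = (Ideal CT * Total Count) / Run Time * 100
Ideal output time = 2.5 * 211 = 527.5 min
Performance = 527.5 / 663 * 100 = 79.6%

79.6%


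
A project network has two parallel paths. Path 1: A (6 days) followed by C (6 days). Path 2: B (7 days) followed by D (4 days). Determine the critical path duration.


Path 1 = 6 + 6 = 12 days
Path 2 = 7 + 4 = 11 days
Duration = max(12, 11) = 12 days

12 days


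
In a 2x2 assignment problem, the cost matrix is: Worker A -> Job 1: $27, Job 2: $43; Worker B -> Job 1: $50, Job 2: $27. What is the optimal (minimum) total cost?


Option 1: A->1 + B->2 = $27 + $27 = $54
Option 2: A->2 + B->1 = $43 + $50 = $93
Min cost = min($54, $93) = $54

$54


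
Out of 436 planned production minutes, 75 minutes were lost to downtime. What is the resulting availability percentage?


Formula: Availability = (Planned Time - Downtime) / Planned Time * 100
Uptime = 436 - 75 = 361 min
Availability = 361 / 436 * 100 = 82.8%

82.8%


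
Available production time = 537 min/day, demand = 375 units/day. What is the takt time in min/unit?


Formula: Takt Time = Available Production Time / Customer Demand
Takt = 537 min/day / 375 units/day
Takt = 1.43 min/unit

1.43 min/unit


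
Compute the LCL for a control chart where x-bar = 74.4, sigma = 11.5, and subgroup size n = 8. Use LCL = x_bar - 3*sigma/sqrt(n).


LCL = 74.4 - 3 * 11.5 / sqrt(8)

62.2


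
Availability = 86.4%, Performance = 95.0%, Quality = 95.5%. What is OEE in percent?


Formula: OEE = Availability * Performance * Quality / 10000
A * P = 86.4% * 95.0% / 100 = 82.08%
OEE = 82.08% * 95.5% / 100 = 78.4%

78.4%


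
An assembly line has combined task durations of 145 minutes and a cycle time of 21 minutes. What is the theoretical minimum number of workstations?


Formula: N_min = ceil(Sum of Task Times / Cycle Time)
N_min = ceil(145 min / 21 min) = ceil(6.9048)
N_min = 7 stations

7


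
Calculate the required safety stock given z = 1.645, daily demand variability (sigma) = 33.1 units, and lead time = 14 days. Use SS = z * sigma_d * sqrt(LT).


Formula: SS = z * sigma_d * sqrt(LT)
sqrt(LT) = sqrt(14) = 3.7417
SS = 1.645 * 33.1 * 3.7417
SS = 203.7 units

203.7 units


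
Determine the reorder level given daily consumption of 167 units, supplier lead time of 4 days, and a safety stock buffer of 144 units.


Formula: ROP = (Daily Demand * Lead Time) + Safety Stock
Demand during lead time = 167 * 4 = 668 units
ROP = 668 + 144 = 812 units

812 units


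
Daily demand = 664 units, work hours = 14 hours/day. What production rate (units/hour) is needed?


Formula: Production Rate = Daily Demand / Available Hours
Rate = 664 units/day / 14 hours/day
Rate = 47.4 units/hour

47.4 units/hour


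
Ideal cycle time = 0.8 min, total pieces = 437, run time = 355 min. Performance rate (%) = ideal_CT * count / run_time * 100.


Formula: Performance = (Ideal CT * Total Count) / Run Time * 100
Ideal output time = 0.8 * 437 = 349.6 min
Performance = 349.6 / 355 * 100 = 98.5%

98.5%


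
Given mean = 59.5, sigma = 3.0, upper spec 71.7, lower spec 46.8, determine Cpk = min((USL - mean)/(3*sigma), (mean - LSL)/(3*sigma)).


Cpu = (71.7 - 59.5) / (3 * 3.0) = 1.36
Cpl = (59.5 - 46.8) / (3 * 3.0) = 1.41
Cpk = min(1.36, 1.41) = 1.36

1.36


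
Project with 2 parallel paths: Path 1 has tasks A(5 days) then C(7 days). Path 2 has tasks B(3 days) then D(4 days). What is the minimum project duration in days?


Path 1 = 5 + 7 = 12 days
Path 2 = 3 + 4 = 7 days
Duration = max(12, 7) = 12 days

12 days


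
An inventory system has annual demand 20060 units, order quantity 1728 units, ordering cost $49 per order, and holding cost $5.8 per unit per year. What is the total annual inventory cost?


TC = 20060/1728 * 49 + 1728/2 * 5.8

$5580.03


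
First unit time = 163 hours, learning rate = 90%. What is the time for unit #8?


Formula: T_n = T_1 * (learning_rate)^(log2(n)) where learning_rate = rate/100
Doublings = log2(8) = 3
T_n = 163 * 0.9^3
T_n = 163 * 0.729 = 118.8 hours

118.8 hours


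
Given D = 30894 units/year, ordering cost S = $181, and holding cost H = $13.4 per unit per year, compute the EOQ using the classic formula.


Formula: EOQ = sqrt(2 * D * S / H)
Numerator: 2 * 30894 * 181 = 11183628
2DS/H = 11183628 / 13.4 = 834599.1
EOQ = sqrt(834599.1) = 913.6 units

913.6 units


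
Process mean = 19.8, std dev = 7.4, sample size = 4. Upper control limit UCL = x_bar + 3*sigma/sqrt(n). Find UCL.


UCL = 19.8 + 3 * 7.4 / sqrt(4)

30.9


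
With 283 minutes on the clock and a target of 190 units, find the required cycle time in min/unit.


Formula: CT = Available Time / Number of Units
CT = 283 min / 190 units
CT = 1.49 min/unit

1.49 min/unit


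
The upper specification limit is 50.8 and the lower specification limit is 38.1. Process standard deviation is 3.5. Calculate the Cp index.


Cp = (50.8 - 38.1) / (6 * 3.5)

0.6


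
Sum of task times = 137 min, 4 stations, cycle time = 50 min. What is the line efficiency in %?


Formula: Efficiency = Sum of Task Times / (N_stations * CT) * 100
Total station capacity = 4 stations * 50 min = 200 min
Efficiency = 137 / 200 * 100 = 68.5%

68.5%


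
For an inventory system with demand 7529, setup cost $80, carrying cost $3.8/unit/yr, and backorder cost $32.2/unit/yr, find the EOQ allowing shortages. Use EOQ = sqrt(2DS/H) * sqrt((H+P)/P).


Formula: EOQ* = sqrt(2DS/H) * sqrt((H+P)/P)
Base EOQ = sqrt(2*7529*80/3.8) = 563.04 units
Correction = sqrt((3.8+32.2)/32.2) = 1.05736
EOQ* = 563.04 * 1.05736 = 595.3 units

595.3 units


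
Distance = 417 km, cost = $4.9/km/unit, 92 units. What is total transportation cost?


TC = dist * cost * units = 417 * 4.9 * 92 = $187983.60

$187983.60


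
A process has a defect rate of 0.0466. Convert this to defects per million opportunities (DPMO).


DPMO = defect_rate * 1000000 = 0.0466 * 1000000

46600


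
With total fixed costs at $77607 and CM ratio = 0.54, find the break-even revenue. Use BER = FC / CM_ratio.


Formula: BER = Fixed Costs / Contribution Margin Ratio
BER = $77607 / 0.54
BER = $143716.67 (to the nearest cent)

$143716.67


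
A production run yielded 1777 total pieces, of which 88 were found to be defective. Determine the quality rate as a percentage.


Formula: Quality Rate = Good Pieces / Total Pieces * 100
Good pieces = 1777 - 88 = 1689
QR = 1689 / 1777 * 100 = 95.0%

95.0%


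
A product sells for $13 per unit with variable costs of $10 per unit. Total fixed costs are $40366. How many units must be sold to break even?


Formula: BEQ = Fixed Costs / (Price - Variable Cost)
Contribution margin = $13 - $10 = $3/unit
BEQ = ceil($40366 / $3/unit) = ceil(13455.33) = 13456 units

13456 units


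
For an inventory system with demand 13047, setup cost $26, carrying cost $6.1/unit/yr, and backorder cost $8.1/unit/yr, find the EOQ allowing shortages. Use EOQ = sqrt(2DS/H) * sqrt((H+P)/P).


Formula: EOQ* = sqrt(2DS/H) * sqrt((H+P)/P)
Base EOQ = sqrt(2*13047*26/6.1) = 333.5 units
Correction = sqrt((6.1+8.1)/8.1) = 1.32404
EOQ* = 333.5 * 1.32404 = 441.6 units

441.6 units


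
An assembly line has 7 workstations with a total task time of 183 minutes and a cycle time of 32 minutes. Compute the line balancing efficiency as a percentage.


Formula: Efficiency = Sum of Task Times / (N_stations * CT) * 100
Total station capacity = 7 stations * 32 min = 224 min
Efficiency = 183 / 224 * 100 = 81.7%

81.7%


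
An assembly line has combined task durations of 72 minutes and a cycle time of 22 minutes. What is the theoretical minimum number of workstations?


Formula: N_min = ceil(Sum of Task Times / Cycle Time)
N_min = ceil(72 min / 22 min) = ceil(3.2727)
N_min = 4 stations

4


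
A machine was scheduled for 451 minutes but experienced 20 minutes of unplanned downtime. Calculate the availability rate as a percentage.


Formula: Availability = (Planned Time - Downtime) / Planned Time * 100
Uptime = 451 - 20 = 431 min
Availability = 431 / 451 * 100 = 95.6%

95.6%


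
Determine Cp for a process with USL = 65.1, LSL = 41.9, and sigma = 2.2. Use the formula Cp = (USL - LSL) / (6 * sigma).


Cp = (65.1 - 41.9) / (6 * 2.2)

1.76


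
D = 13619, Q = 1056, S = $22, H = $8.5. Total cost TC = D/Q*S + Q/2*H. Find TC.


TC = 13619/1056 * 22 + 1056/2 * 8.5

$4771.73


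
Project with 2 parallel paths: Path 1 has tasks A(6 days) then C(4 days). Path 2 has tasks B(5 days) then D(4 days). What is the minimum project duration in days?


Path 1 = 6 + 4 = 10 days
Path 2 = 5 + 4 = 9 days
Duration = max(10, 9) = 10 days

10 days


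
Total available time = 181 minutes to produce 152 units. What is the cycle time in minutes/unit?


Formula: CT = Available Time / Number of Units
CT = 181 min / 152 units
CT = 1.19 min/unit

1.19 min/unit


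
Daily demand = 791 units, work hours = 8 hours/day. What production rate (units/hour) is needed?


Formula: Production Rate = Daily Demand / Available Hours
Rate = 791 units/day / 8 hours/day
Rate = 98.9 units/hour

98.9 units/hour


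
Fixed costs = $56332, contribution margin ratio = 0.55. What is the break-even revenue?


Formula: BER = Fixed Costs / Contribution Margin Ratio
BER = $56332 / 0.55
BER = $102421.82 (to the nearest cent)

$102421.82


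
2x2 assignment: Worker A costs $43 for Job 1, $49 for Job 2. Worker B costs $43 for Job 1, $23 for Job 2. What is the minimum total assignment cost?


Option 1: A->1 + B->2 = $43 + $23 = $66
Option 2: A->2 + B->1 = $49 + $43 = $92
Min cost = min($66, $92) = $66

$66


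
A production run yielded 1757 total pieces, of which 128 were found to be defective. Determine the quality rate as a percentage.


Formula: Quality Rate = Good Pieces / Total Pieces * 100
Good pieces = 1757 - 128 = 1629
QR = 1629 / 1757 * 100 = 92.7%

92.7%


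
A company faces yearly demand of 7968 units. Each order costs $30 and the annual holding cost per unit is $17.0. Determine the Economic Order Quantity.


Formula: EOQ = sqrt(2 * D * S / H)
Numerator: 2 * 7968 * 30 = 478080
2DS/H = 478080 / 17.0 = 28122.4
EOQ = sqrt(28122.4) = 167.7 units

167.7 units


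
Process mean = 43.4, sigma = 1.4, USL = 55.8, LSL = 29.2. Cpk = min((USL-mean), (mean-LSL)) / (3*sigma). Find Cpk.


Cpu = (55.8 - 43.4) / (3 * 1.4) = 2.95
Cpl = (43.4 - 29.2) / (3 * 1.4) = 3.38
Cpk = min(2.95, 3.38) = 2.95

2.95


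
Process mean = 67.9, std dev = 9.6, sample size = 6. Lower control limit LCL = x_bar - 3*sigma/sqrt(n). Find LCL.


LCL = 67.9 - 3 * 9.6 / sqrt(6)

56.14


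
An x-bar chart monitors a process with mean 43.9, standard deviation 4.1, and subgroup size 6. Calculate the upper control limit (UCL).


UCL = 43.9 + 3 * 4.1 / sqrt(6)

48.92


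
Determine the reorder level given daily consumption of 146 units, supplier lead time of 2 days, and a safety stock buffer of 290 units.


Formula: ROP = (Daily Demand * Lead Time) + Safety Stock
Demand during lead time = 146 * 2 = 292 units
ROP = 292 + 290 = 582 units

582 units


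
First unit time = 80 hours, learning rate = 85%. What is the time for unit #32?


Formula: T_n = T_1 * (learning_rate)^(log2(n)) where learning_rate = rate/100
Doublings = log2(32) = 5
T_n = 80 * 0.85^5
T_n = 80 * 0.4437 = 35.5 hours

35.5 hours


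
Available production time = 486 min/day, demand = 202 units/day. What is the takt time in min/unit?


Formula: Takt Time = Available Production Time / Customer Demand
Takt = 486 min/day / 202 units/day
Takt = 2.41 min/unit

2.41 min/unit


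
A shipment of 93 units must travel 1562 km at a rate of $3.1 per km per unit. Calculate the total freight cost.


TC = dist * cost * units = 1562 * 3.1 * 93 = $450324.60

$450324.60


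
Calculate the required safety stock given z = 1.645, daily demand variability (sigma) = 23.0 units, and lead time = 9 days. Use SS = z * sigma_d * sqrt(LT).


Formula: SS = z * sigma_d * sqrt(LT)
sqrt(LT) = sqrt(9) = 3.0
SS = 1.645 * 23.0 * 3.0
SS = 113.5 units

113.5 units


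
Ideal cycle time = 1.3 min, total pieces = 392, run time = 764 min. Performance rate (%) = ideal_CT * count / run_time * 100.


Formula: Performance = (Ideal CT * Total Count) / Run Time * 100
Ideal output time = 1.3 * 392 = 509.6 min
Performance = 509.6 / 764 * 100 = 66.7%

66.7%


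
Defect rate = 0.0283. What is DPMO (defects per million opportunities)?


DPMO = defect_rate * 1000000 = 0.0283 * 1000000

28300


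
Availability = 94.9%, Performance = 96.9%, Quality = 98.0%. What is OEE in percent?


Formula: OEE = Availability * Performance * Quality / 10000
A * P = 94.9% * 96.9% / 100 = 91.96%
OEE = 91.96% * 98.0% / 100 = 90.1%

90.1%


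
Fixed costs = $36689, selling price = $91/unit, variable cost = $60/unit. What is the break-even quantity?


Formula: BEQ = Fixed Costs / (Price - Variable Cost)
Contribution margin = $91 - $60 = $31/unit
BEQ = ceil($36689 / $31/unit) = ceil(1183.52) = 1184 units

1184 units


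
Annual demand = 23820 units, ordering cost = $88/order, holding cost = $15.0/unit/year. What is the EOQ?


Formula: EOQ = sqrt(2 * D * S / H)
Numerator: 2 * 23820 * 88 = 4192320
2DS/H = 4192320 / 15.0 = 279488.0
EOQ = sqrt(279488.0) = 528.7 units

528.7 units


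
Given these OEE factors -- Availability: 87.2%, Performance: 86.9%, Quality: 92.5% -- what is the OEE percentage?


Formula: OEE = Availability * Performance * Quality / 10000
A * P = 87.2% * 86.9% / 100 = 75.78%
OEE = 75.78% * 92.5% / 100 = 70.1%

70.1%


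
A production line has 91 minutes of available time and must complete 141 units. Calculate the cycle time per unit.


Formula: CT = Available Time / Number of Units
CT = 91 min / 141 units
CT = 0.65 min/unit

0.65 min/unit


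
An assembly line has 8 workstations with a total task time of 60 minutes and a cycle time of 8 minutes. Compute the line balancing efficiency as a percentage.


Formula: Efficiency = Sum of Task Times / (N_stations * CT) * 100
Total station capacity = 8 stations * 8 min = 64 min
Efficiency = 60 / 64 * 100 = 93.8%

93.8%


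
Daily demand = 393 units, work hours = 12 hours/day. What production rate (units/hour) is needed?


Formula: Production Rate = Daily Demand / Available Hours
Rate = 393 units/day / 12 hours/day
Rate = 32.8 units/hour

32.8 units/hour


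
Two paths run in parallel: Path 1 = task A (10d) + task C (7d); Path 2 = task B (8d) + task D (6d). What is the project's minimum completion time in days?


Path 1 = 10 + 7 = 17 days
Path 2 = 8 + 6 = 14 days
Duration = max(17, 14) = 17 days

17 days


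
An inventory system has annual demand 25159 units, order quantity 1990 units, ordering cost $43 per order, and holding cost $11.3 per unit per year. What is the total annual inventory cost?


TC = 25159/1990 * 43 + 1990/2 * 11.3

$11787.14


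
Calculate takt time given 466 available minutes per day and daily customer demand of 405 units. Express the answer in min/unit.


Formula: Takt Time = Available Production Time / Customer Demand
Takt = 466 min/day / 405 units/day
Takt = 1.15 min/unit

1.15 min/unit


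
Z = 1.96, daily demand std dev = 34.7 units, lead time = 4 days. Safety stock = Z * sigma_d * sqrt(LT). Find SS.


Formula: SS = z * sigma_d * sqrt(LT)
sqrt(LT) = sqrt(4) = 2.0
SS = 1.96 * 34.7 * 2.0
SS = 136.0 units

136.0 units


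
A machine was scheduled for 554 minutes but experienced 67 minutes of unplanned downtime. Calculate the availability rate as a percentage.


Formula: Availability = (Planned Time - Downtime) / Planned Time * 100
Uptime = 554 - 67 = 487 min
Availability = 487 / 554 * 100 = 87.9%

87.9%


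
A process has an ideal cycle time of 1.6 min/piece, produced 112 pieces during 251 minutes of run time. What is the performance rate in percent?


Formula: Performance = (Ideal CT * Total Count) / Run Time * 100
Ideal output time = 1.6 * 112 = 179.2 min
Performance = 179.2 / 251 * 100 = 71.4%

71.4%
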